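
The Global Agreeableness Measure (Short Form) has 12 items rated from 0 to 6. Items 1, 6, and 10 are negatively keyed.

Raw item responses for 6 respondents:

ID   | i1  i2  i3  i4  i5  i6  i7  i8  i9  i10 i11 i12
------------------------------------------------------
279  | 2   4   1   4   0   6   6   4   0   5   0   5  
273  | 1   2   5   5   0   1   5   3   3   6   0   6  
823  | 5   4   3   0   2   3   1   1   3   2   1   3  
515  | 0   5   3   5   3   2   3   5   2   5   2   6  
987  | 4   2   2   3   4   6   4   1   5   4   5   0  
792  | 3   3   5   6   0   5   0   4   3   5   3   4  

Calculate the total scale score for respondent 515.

45

Respondent 515 raw: 0, 5, 3, 5, 3, 2, 3, 5, 2, 5, 2, 6.
Reverse-coded (reverse-coded value = 6 − response):
  item 1: 6 − 0 = 6
  item 2: 5
  item 3: 3
  item 4: 5
  item 5: 3
  item 6: 6 − 2 = 4
  item 7: 3
  item 8: 5
  item 9: 2
  item 10: 6 − 5 = 1
  item 11: 2
  item 12: 6
Sum = 6 + 5 + 3 + 5 + 3 + 4 + 3 + 5 + 2 + 1 + 2 + 6 = 45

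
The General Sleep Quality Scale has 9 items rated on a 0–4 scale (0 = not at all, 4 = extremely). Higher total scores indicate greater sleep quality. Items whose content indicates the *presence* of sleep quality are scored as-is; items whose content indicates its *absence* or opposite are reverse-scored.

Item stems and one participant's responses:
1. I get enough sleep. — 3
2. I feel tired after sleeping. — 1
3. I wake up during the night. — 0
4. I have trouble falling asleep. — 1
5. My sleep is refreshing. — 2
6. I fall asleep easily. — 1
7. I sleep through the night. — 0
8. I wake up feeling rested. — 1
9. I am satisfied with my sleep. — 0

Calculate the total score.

Items 2, 3, 4 describe the absence/opposite of sleep quality → reverse-score.
on a 0–4 scale, reversed = 4 − raw.
  item 1: 3
  item 2: 4 − 1 = 3
  item 3: 4 − 0 = 4
  item 4: 4 − 1 = 3
  item 5: 2
  item 6: 1
  item 7: 0
  item 8: 1
  item 9: 0
Total = 3 + 3 + 4 + 3 + 2 + 1 + 0 + 1 + 0 = 17

17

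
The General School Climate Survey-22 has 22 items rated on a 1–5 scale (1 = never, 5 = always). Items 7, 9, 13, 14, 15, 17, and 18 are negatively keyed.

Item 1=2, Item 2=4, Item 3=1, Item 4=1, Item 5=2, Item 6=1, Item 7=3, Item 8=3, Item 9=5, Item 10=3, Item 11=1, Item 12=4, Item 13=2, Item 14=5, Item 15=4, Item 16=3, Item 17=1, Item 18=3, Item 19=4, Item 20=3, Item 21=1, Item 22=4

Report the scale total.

56

Reversing items 7, 9, 13, 14, 15, 17, & 18 with 6 − raw:
Total = 2 + 4 + 1 + 1 + 2 + 1 + (6−3) + 3 + (6−5) + 3 + 1 + 4 + (6−2) + (6−5) + (6−4) + 3 + (6−1) + (6−3) + 4 + 3 + 1 + 4
      = 2 + 4 + 1 + 1 + 2 + 1 + 3 + 3 + 1 + 3 + 1 + 4 + 4 + 1 + 2 + 3 + 5 + 3 + 4 + 3 + 1 + 4 = 56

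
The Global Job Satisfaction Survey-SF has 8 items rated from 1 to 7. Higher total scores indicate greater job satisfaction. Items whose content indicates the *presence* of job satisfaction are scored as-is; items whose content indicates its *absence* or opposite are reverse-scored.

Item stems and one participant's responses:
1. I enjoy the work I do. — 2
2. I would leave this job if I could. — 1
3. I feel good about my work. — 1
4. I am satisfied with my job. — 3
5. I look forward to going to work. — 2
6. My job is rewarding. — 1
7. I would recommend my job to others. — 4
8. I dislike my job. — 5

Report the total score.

23

Items 2, 8 describe the absence/opposite of job satisfaction → reverse-score.
on a 1–7 scale, reversed = 8 − raw.
  item 1: 2
  item 2: 8 − 1 = 7
  item 3: 1
  item 4: 3
  item 5: 2
  item 6: 1
  item 7: 4
  item 8: 8 − 5 = 3
Total = 2 + 7 + 1 + 3 + 2 + 1 + 4 + 3 = 23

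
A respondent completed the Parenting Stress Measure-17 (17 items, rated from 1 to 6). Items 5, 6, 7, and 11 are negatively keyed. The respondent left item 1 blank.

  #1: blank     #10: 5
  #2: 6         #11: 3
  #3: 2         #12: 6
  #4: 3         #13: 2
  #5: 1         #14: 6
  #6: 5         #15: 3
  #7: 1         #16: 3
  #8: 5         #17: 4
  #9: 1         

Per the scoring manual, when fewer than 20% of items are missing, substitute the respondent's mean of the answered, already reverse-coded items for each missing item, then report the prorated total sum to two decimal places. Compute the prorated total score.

68.00

Reverse-coded (reversed = (1+6) − raw = 7 − raw):
  item 5: 7 − 1 = 6
  item 6: 7 − 5 = 2
  item 7: 7 − 1 = 6
  item 11: 7 − 3 = 4
Completed scored items (16 of 17): 6, 2, 3, 6, 2, 6, 5, 1, 5, 4, 6, 2, 6, 3, 3, 4; sum = 64.
Person mean = 64 / 16 ≈ 4.0000
Prorated total = (64 / 16) × 17 = 68.00 (to 2 dp)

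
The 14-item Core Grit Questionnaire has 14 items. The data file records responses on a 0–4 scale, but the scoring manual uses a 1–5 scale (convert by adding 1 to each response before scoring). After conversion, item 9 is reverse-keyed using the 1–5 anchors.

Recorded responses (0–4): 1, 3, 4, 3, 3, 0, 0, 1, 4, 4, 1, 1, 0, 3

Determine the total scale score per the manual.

Convert to 1–5: 2, 4, 5, 4, 4, 1, 1, 2, 5, 5, 2, 2, 1, 4
Reverse-coded (on a 1–5 scale, reversed = 6 − raw):
  item 9: 6 − 5 = 1
Scored: 2, 4, 5, 4, 4, 1, 1, 2, 1, 5, 2, 2, 1, 4
Total = 38

38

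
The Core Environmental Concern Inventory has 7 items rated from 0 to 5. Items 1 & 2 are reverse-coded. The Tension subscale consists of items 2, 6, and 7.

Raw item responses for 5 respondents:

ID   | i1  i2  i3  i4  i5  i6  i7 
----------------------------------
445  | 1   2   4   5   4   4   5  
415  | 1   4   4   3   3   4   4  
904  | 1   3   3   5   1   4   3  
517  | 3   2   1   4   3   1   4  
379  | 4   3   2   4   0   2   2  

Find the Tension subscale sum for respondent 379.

Respondent 379 raw: 4, 3, 2, 4, 0, 2, 2.
Tension items: 2, 6, 7.
Reverse-coded (reversed = (0+5) − raw = 5 − raw):
  item 2: 5 − 3 = 2
  item 6: 2
  item 7: 2
Sum = 2 + 2 + 2 = 6

6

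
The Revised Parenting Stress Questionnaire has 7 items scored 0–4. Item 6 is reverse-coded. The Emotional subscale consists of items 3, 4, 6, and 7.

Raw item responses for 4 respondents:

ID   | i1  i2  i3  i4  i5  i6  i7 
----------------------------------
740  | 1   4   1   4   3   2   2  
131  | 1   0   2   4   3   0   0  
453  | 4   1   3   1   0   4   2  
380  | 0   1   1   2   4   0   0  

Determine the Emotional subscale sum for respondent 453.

Respondent 453 raw: 4, 1, 3, 1, 0, 4, 2.
Emotional items: 3, 4, 6, 7.
Reverse-coded (reversed = (0+4) − raw = 4 − raw):
  item 3: 3
  item 4: 1
  item 6: 4 − 4 = 0
  item 7: 2
Sum = 3 + 1 + 0 + 2 = 6

6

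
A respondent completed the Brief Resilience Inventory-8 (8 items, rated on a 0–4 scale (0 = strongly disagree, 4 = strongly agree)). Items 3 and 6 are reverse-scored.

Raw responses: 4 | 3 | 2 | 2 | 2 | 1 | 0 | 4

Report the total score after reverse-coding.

20

Reverse-scored items use 4 − raw:
  item 3: 4 − 2 = 2
  item 6: 4 − 1 = 3
Scored responses: 4, 3, 2, 2, 2, 3, 0, 4
Total = 4 + 3 + 2 + 2 + 2 + 3 + 0 + 4 = 20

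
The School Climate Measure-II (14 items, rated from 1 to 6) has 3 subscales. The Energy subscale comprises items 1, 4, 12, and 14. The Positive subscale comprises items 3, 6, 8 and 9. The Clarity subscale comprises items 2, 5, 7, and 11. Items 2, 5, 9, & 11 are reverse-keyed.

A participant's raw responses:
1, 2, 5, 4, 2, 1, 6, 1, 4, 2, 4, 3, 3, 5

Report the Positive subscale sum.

10

Positive items: 3, 6, 8, 9.
Of these, item 9 is reverse-keyed; reversed = (1+6) − raw = 7 − raw.
  item 3: 5
  item 6: 1
  item 8: 1
  item 9: 7 − 4 = 3
Sum = 5 + 1 + 1 + 3 = 10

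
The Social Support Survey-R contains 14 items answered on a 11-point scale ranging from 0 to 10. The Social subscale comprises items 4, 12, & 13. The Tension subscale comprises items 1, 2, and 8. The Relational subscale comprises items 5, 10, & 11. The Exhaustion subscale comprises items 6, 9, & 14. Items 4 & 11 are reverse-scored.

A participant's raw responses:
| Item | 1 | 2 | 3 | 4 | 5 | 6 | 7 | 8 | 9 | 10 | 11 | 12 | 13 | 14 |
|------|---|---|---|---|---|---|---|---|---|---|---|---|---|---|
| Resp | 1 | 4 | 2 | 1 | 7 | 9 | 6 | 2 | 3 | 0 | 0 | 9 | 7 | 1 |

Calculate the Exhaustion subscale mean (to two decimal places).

4.33

Exhaustion items: 6, 9, 14.
  item 6: 9
  item 9: 3
  item 14: 1
Sum = 9 + 3 + 1 = 13
Mean = 13 / 3 = 4.33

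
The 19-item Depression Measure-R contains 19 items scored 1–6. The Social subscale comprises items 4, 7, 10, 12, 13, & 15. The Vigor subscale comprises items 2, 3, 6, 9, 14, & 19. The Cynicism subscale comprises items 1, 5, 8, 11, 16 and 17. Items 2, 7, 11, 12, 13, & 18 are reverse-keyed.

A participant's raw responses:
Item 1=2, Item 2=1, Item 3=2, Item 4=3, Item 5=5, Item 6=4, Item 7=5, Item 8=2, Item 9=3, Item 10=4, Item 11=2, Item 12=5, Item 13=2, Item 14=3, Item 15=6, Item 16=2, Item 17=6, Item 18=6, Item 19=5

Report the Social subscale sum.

22

Social items: 4, 7, 10, 12, 13, 15.
Of these, items 7, 12 and 13 are reverse-keyed; on a 1–6 scale, reversed = 7 − raw.
  item 4: 3
  item 7: 7 − 5 = 2
  item 10: 4
  item 12: 7 − 5 = 2
  item 13: 7 − 2 = 5
  item 15: 6
Sum = 3 + 2 + 4 + 2 + 5 + 6 = 22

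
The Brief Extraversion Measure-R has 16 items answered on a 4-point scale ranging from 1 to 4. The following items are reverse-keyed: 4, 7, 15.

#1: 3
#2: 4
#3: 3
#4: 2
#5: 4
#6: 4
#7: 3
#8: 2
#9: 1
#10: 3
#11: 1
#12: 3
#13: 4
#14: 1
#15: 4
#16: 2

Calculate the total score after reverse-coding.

Raw sum = 44. Reverse-keyed items: 4, 7, 15; their raw sum = 9.
Each reversal replaces raw with 5 − raw, changing the total by 5 − 2·raw per item.
Total = 44 + 3·5 − 2·9 = 44 + 15 − 18 = 41

41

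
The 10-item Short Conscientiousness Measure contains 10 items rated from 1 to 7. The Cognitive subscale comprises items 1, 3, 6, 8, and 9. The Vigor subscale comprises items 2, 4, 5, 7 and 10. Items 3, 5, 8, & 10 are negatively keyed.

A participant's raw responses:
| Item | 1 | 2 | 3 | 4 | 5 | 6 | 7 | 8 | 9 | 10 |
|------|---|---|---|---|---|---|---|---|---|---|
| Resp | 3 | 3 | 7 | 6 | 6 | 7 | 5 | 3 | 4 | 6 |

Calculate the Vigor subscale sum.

18

Vigor items: 2, 4, 5, 7, 10.
Of these, items 5 and 10 are negatively keyed; on a 1–7 scale, reversed = 8 − raw.
  item 2: 3
  item 4: 6
  item 5: 8 − 6 = 2
  item 7: 5
  item 10: 8 − 6 = 2
Sum = 3 + 6 + 2 + 5 + 2 = 18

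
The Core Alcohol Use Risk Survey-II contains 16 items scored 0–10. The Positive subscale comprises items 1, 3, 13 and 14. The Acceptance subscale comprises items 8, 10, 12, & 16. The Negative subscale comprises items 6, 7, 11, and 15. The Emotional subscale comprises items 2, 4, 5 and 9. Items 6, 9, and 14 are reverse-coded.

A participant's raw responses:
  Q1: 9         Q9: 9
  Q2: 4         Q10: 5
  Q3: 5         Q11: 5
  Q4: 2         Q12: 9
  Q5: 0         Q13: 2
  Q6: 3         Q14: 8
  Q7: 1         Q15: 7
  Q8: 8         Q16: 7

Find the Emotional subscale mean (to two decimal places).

Emotional items: 2, 4, 5, 9.
Of these, item 9 is reverse-coded; reverse-coded value = 10 − response.
  item 2: 4
  item 4: 2
  item 5: 0
  item 9: 10 − 9 = 1
Sum = 4 + 2 + 0 + 1 = 7
Mean = 7 / 4 = 1.75

1.75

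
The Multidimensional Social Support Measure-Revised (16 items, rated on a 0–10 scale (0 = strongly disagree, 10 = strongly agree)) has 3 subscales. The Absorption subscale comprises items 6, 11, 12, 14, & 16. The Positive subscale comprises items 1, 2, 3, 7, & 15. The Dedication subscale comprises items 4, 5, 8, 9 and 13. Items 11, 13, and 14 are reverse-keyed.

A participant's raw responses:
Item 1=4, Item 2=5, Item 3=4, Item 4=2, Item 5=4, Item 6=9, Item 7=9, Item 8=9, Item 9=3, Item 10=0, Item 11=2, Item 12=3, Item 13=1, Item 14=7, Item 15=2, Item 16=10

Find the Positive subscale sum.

Positive items: 1, 2, 3, 7, 15.
  item 1: 4
  item 2: 5
  item 3: 4
  item 7: 9
  item 15: 2
Sum = 4 + 5 + 4 + 9 + 2 = 24

24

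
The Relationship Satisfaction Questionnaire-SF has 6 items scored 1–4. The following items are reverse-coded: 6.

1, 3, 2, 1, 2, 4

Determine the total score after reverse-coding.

Reverse-coded items use 5 − raw:
  item 6: 5 − 4 = 1
Scored responses: 1, 3, 2, 1, 2, 1
Total = 1 + 3 + 2 + 1 + 2 + 1 = 10

10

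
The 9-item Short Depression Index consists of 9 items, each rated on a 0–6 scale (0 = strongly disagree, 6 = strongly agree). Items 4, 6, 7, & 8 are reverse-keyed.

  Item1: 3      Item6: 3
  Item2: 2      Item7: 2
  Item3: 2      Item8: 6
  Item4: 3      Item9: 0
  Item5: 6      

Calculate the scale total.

Reversing items 4, 6, 7 and 8 with 6 − raw:
Total = 3 + 2 + 2 + (6−3) + 6 + (6−3) + (6−2) + (6−6) + 0
      = 3 + 2 + 2 + 3 + 6 + 3 + 4 + 0 + 0 = 23

23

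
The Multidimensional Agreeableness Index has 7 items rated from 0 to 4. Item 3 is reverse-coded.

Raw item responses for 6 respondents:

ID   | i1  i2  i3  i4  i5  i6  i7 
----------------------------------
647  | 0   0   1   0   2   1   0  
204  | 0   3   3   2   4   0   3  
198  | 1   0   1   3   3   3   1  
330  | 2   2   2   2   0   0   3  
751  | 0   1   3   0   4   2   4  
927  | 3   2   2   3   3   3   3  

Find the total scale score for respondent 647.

6

Respondent 647 raw: 0, 0, 1, 0, 2, 1, 0.
Reverse-coded (reversed = (0+4) − raw = 4 − raw):
  item 1: 0
  item 2: 0
  item 3: 4 − 1 = 3
  item 4: 0
  item 5: 2
  item 6: 1
  item 7: 0
Sum = 0 + 0 + 3 + 0 + 2 + 1 + 0 = 6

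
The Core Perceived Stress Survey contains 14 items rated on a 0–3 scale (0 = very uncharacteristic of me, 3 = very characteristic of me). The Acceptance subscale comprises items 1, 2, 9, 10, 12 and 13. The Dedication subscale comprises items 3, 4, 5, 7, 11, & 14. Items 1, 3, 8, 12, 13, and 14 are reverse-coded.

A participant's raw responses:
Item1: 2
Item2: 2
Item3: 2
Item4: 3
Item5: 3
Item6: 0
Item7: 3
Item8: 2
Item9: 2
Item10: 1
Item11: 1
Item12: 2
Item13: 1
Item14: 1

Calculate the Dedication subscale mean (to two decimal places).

2.17

Dedication items: 3, 4, 5, 7, 11, 14.
Of these, items 3 and 14 are reverse-coded; reversed = (0+3) − raw = 3 − raw.
  item 3: 3 − 2 = 1
  item 4: 3
  item 5: 3
  item 7: 3
  item 11: 1
  item 14: 3 − 1 = 2
Sum = 1 + 3 + 3 + 3 + 1 + 2 = 13
Mean = 13 / 6 = 2.17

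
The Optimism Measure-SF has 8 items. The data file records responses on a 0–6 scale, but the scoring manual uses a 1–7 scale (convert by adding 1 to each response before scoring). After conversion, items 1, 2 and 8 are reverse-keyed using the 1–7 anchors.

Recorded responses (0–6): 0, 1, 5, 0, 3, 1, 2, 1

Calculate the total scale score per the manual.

Convert to 1–7: 1, 2, 6, 1, 4, 2, 3, 2
Reverse-coded (on a 1–7 scale, reversed = 8 − raw):
  item 1: 8 − 1 = 7
  item 2: 8 − 2 = 6
  item 8: 8 − 2 = 6
Scored: 7, 6, 6, 1, 4, 2, 3, 6
Total = 35

35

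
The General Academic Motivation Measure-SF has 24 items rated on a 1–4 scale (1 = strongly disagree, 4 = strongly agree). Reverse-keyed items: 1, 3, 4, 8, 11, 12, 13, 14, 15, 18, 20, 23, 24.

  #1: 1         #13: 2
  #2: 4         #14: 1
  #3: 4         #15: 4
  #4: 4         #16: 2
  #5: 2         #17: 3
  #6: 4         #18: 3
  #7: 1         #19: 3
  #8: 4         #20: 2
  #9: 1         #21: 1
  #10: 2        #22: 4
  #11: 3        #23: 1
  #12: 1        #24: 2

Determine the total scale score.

Reverse-coded items (reversed = (1+4) − raw = 5 − raw):
  item 1: 5 − 1 = 4
  item 3: 5 − 4 = 1
  item 4: 5 − 4 = 1
  item 8: 5 − 4 = 1
  item 11: 5 − 3 = 2
  item 12: 5 − 1 = 4
  item 13: 5 − 2 = 3
  item 14: 5 − 1 = 4
  item 15: 5 − 4 = 1
  item 18: 5 − 3 = 2
  item 20: 5 − 2 = 3
  item 23: 5 − 1 = 4
  item 24: 5 − 2 = 3
Scored items: 4, 4, 1, 1, 2, 4, 1, 1, 1, 2, 2, 4, 3, 4, 1, 2, 3, 2, 3, 3, 1, 4, 4, 3
Total = 4 + 4 + 1 + 1 + 2 + 4 + 1 + 1 + 1 + 2 + 2 + 4 + 3 + 4 + 1 + 2 + 3 + 2 + 3 + 3 + 1 + 4 + 4 + 3 = 60

60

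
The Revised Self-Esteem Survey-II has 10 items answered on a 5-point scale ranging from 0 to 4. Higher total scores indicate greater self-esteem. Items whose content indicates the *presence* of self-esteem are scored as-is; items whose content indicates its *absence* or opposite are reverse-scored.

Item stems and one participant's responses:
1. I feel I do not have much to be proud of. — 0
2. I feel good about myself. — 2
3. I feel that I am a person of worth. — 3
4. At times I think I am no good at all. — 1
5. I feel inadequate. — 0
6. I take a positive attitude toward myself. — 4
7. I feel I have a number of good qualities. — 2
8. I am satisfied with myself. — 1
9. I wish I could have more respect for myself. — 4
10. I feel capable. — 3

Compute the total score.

Items 1, 4, 5, 9 describe the absence/opposite of self-esteem → reverse-score.
on a 0–4 scale, reversed = 4 − raw.
  item 1: 4 − 0 = 4
  item 2: 2
  item 3: 3
  item 4: 4 − 1 = 3
  item 5: 4 − 0 = 4
  item 6: 4
  item 7: 2
  item 8: 1
  item 9: 4 − 4 = 0
  item 10: 3
Total = 4 + 2 + 3 + 3 + 4 + 4 + 2 + 1 + 0 + 3 = 26

26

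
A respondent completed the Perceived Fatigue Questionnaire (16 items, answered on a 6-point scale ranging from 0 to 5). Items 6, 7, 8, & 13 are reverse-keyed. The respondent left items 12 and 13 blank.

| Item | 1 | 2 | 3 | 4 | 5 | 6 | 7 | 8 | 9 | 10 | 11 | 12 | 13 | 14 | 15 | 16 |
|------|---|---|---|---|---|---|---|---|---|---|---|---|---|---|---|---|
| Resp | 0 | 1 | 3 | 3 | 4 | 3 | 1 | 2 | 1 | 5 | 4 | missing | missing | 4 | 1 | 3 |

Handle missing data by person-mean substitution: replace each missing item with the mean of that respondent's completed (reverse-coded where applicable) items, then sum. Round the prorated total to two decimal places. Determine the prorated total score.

Reverse-coded (on a 0–5 scale, reversed = 5 − raw):
  item 6: 5 − 3 = 2
  item 7: 5 − 1 = 4
  item 8: 5 − 2 = 3
Completed scored items (14 of 16): 0, 1, 3, 3, 4, 2, 4, 3, 1, 5, 4, 4, 1, 3; sum = 38.
Person mean = 38 / 14 ≈ 2.7143
Prorated total = (38 / 14) × 16 = 43.43 (to 2 dp)

43.43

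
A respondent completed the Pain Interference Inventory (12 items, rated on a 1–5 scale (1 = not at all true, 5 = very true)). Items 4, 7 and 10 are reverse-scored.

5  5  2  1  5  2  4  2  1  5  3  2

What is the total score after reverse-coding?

Raw sum = 37. Reverse-scored items: 4, 7, 10; their raw sum = 10.
Each reversal replaces raw with 6 − raw, changing the total by 6 − 2·raw per item.
Total = 37 + 3·6 − 2·10 = 37 + 18 − 20 = 35

35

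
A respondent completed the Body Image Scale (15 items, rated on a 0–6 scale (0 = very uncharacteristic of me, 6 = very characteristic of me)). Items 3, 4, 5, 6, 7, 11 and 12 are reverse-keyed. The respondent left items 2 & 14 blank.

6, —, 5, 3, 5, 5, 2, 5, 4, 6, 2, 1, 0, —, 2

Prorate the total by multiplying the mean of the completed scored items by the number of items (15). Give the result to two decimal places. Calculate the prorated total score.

Reverse-coded (on a 0–6 scale, reversed = 6 − raw):
  item 3: 6 − 5 = 1
  item 4: 6 − 3 = 3
  item 5: 6 − 5 = 1
  item 6: 6 − 5 = 1
  item 7: 6 − 2 = 4
  item 11: 6 − 2 = 4
  item 12: 6 − 1 = 5
Completed scored items (13 of 15): 6, 1, 3, 1, 1, 4, 5, 4, 6, 4, 5, 0, 2; sum = 42.
Person mean = 42 / 13 ≈ 3.2308
Prorated total = (42 / 13) × 15 = 48.46 (to 2 dp)

48.46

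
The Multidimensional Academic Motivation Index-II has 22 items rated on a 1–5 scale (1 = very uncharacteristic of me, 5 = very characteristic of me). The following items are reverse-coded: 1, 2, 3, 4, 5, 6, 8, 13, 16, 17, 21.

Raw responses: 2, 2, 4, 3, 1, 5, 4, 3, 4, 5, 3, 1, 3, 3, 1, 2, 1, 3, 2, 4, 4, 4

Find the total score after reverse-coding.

Apply reverse scoring (reversed = (1+5) − raw = 6 − raw):
  item 1: 6 − 2 = 4
  item 2: 6 − 2 = 4
  item 3: 6 − 4 = 2
  item 4: 6 − 3 = 3
  item 5: 6 − 1 = 5
  item 6: 6 − 5 = 1
  item 8: 6 − 3 = 3
  item 13: 6 − 3 = 3
  item 16: 6 − 2 = 4
  item 17: 6 − 1 = 5
  item 21: 6 − 4 = 2
Scored items: 4, 4, 2, 3, 5, 1, 4, 3, 4, 5, 3, 1, 3, 3, 1, 4, 5, 3, 2, 4, 2, 4
Total = 4 + 4 + 2 + 3 + 5 + 1 + 4 + 3 + 4 + 5 + 3 + 1 + 3 + 3 + 1 + 4 + 5 + 3 + 2 + 4 + 2 + 4 = 70

70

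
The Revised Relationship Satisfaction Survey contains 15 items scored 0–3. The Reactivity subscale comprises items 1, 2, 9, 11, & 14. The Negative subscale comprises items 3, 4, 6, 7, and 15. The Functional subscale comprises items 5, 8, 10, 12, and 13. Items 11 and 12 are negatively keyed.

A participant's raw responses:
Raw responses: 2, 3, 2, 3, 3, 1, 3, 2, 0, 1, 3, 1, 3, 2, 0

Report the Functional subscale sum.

Functional items: 5, 8, 10, 12, 13.
Of these, item 12 is negatively keyed; on a 0–3 scale, reversed = 3 − raw.
  item 5: 3
  item 8: 2
  item 10: 1
  item 12: 3 − 1 = 2
  item 13: 3
Sum = 3 + 2 + 1 + 2 + 3 = 11

11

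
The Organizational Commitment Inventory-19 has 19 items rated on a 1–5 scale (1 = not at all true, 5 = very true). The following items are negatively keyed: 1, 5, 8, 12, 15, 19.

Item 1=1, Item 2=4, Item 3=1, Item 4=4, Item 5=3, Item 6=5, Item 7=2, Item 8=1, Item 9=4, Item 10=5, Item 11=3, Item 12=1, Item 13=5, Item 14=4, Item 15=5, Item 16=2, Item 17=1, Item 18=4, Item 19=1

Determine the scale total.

Reverse-coded items (reverse-coded value = 6 − response):
  item 1: 6 − 1 = 5
  item 5: 6 − 3 = 3
  item 8: 6 − 1 = 5
  item 12: 6 − 1 = 5
  item 15: 6 − 5 = 1
  item 19: 6 − 1 = 5
Scored items: 5, 4, 1, 4, 3, 5, 2, 5, 4, 5, 3, 5, 5, 4, 1, 2, 1, 4, 5
Total = 5 + 4 + 1 + 4 + 3 + 5 + 2 + 5 + 4 + 5 + 3 + 5 + 5 + 4 + 1 + 2 + 1 + 4 + 5 = 68

68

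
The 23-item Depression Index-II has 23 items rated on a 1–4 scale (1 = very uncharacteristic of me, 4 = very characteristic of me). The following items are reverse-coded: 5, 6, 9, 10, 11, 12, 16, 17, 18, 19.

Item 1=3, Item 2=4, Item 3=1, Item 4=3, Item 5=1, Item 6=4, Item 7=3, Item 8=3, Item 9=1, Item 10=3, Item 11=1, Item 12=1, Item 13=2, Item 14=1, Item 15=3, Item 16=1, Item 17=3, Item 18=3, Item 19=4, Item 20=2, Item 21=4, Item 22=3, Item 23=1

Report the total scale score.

Raw sum = 55. Reverse-coded items: 5, 6, 9, 10, 11, 12, 16, 17, 18, 19; their raw sum = 22.
Each reversal replaces raw with 5 − raw, changing the total by 5 − 2·raw per item.
Total = 55 + 10·5 − 2·22 = 55 + 50 − 44 = 61

61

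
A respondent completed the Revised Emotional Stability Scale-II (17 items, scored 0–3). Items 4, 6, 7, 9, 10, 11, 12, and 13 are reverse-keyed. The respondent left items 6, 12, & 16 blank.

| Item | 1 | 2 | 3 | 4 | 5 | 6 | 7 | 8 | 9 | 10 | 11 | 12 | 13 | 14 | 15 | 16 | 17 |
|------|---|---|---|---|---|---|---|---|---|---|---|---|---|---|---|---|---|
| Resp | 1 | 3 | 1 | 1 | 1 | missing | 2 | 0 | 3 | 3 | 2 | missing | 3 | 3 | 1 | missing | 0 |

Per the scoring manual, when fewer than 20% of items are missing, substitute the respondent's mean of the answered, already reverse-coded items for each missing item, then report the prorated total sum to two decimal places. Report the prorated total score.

17.00

Reverse-coded (reverse-coded value = 3 − response):
  item 4: 3 − 1 = 2
  item 7: 3 − 2 = 1
  item 9: 3 − 3 = 0
  item 10: 3 − 3 = 0
  item 11: 3 − 2 = 1
  item 13: 3 − 3 = 0
Completed scored items (14 of 17): 1, 3, 1, 2, 1, 1, 0, 0, 0, 1, 0, 3, 1, 0; sum = 14.
Person mean = 14 / 14 ≈ 1.0000
Prorated total = (14 / 14) × 17 = 17.00 (to 2 dp)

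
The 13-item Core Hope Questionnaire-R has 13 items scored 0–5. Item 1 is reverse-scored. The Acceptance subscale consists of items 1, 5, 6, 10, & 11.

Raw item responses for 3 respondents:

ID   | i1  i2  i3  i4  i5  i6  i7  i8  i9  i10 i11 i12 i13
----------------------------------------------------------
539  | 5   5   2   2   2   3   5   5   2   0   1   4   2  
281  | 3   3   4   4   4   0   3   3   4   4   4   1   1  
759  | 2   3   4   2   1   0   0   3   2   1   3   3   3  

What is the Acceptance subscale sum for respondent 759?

Respondent 759 raw: 2, 3, 4, 2, 1, 0, 0, 3, 2, 1, 3, 3, 3.
Acceptance items: 1, 5, 6, 10, 11.
Reverse-coded (reversed = (0+5) − raw = 5 − raw):
  item 1: 5 − 2 = 3
  item 5: 1
  item 6: 0
  item 10: 1
  item 11: 3
Sum = 3 + 1 + 0 + 1 + 3 = 8

8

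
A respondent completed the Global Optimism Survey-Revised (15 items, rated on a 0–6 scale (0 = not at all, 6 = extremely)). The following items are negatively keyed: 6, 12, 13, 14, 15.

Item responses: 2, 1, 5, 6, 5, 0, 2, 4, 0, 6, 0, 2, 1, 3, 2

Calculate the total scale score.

53

Reverse-coded items (reverse-coded value = 6 − response):
  item 6: 6 − 0 = 6
  item 12: 6 − 2 = 4
  item 13: 6 − 1 = 5
  item 14: 6 − 3 = 3
  item 15: 6 − 2 = 4
After reverse-coding: 2, 1, 5, 6, 5, 6, 2, 4, 0, 6, 0, 4, 5, 3, 4
Total = 2 + 1 + 5 + 6 + 5 + 6 + 2 + 4 + 0 + 6 + 0 + 4 + 5 + 3 + 4 = 53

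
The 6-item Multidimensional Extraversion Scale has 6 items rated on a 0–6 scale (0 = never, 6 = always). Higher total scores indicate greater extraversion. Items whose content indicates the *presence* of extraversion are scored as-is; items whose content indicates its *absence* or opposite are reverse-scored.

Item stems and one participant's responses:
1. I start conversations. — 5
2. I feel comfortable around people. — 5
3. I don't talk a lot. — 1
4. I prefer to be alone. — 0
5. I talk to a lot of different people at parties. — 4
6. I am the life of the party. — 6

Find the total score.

Items 3, 4 describe the absence/opposite of extraversion → reverse-score.
reverse-coded value = 6 − response.
  item 1: 5
  item 2: 5
  item 3: 6 − 1 = 5
  item 4: 6 − 0 = 6
  item 5: 4
  item 6: 6
Total = 5 + 5 + 5 + 6 + 4 + 6 = 31

31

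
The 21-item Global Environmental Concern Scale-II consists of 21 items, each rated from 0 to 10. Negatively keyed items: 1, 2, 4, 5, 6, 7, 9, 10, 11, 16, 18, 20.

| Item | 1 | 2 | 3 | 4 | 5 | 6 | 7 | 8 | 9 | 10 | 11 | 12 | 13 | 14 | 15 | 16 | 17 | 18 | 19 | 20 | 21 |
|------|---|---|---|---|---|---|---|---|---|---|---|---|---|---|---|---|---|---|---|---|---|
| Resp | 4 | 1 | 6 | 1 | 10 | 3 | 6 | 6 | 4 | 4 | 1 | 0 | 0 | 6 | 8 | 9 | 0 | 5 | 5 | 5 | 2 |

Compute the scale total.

100

Raw sum = 86. Negatively keyed items: 1, 2, 4, 5, 6, 7, 9, 10, 11, 16, 18, 20; their raw sum = 53.
Each reversal replaces raw with 10 − raw, changing the total by 10 − 2·raw per item.
Total = 86 + 12·10 − 2·53 = 86 + 120 − 106 = 100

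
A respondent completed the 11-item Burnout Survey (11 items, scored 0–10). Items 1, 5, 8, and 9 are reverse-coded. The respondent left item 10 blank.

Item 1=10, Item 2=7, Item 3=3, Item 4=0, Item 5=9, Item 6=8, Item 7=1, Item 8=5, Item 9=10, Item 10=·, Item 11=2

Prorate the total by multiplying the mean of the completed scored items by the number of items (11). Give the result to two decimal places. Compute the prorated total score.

29.70

Reverse-coded (reversed = (0+10) − raw = 10 − raw):
  item 1: 10 − 10 = 0
  item 5: 10 − 9 = 1
  item 8: 10 − 5 = 5
  item 9: 10 − 10 = 0
Completed scored items (10 of 11): 0, 7, 3, 0, 1, 8, 1, 5, 0, 2; sum = 27.
Person mean = 27 / 10 ≈ 2.7000
Prorated total = (27 / 10) × 11 = 29.70 (to 2 dp)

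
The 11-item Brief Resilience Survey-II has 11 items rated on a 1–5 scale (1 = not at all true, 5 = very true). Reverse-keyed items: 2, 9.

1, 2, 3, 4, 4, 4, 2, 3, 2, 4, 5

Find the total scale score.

Apply reverse scoring (on a 1–5 scale, reversed = 6 − raw):
  item 2: 6 − 2 = 4
  item 9: 6 − 2 = 4
After reverse-coding: 1, 4, 3, 4, 4, 4, 2, 3, 4, 4, 5
Total = 1 + 4 + 3 + 4 + 4 + 4 + 2 + 3 + 4 + 4 + 5 = 38

38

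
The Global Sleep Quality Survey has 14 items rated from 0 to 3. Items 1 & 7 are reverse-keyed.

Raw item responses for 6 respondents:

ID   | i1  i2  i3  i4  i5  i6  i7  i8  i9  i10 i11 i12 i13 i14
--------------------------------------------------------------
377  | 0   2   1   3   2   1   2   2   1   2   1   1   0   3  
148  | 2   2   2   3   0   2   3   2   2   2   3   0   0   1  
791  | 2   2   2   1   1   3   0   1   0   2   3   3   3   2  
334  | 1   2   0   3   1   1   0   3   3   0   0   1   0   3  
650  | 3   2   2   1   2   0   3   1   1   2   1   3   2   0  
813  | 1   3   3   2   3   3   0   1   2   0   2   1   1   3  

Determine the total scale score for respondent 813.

29

Respondent 813 raw: 1, 3, 3, 2, 3, 3, 0, 1, 2, 0, 2, 1, 1, 3.
Reverse-coded (reversed = (0+3) − raw = 3 − raw):
  item 1: 3 − 1 = 2
  item 2: 3
  item 3: 3
  item 4: 2
  item 5: 3
  item 6: 3
  item 7: 3 − 0 = 3
  item 8: 1
  item 9: 2
  item 10: 0
  item 11: 2
  item 12: 1
  item 13: 1
  item 14: 3
Sum = 2 + 3 + 3 + 2 + 3 + 3 + 3 + 1 + 2 + 0 + 2 + 1 + 1 + 3 = 29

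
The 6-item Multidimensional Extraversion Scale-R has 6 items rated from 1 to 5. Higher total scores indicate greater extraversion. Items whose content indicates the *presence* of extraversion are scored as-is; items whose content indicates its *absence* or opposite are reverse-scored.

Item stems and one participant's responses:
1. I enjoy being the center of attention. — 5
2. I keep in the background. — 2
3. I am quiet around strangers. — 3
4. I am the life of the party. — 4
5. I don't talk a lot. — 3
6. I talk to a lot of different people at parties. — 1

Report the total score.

20

Items 2, 3, 5 describe the absence/opposite of extraversion → reverse-score.
reverse-coded value = 6 − response.
  item 1: 5
  item 2: 6 − 2 = 4
  item 3: 6 − 3 = 3
  item 4: 4
  item 5: 6 − 3 = 3
  item 6: 1
Total = 5 + 4 + 3 + 4 + 3 + 1 = 20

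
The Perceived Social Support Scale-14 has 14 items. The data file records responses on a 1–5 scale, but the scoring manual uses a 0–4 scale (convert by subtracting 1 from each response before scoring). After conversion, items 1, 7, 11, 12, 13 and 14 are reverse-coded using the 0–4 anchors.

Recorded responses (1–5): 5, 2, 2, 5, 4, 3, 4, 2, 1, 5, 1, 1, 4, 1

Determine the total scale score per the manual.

Convert to 0–4: 4, 1, 1, 4, 3, 2, 3, 1, 0, 4, 0, 0, 3, 0
Reverse-coded (reversed = (0+4) − raw = 4 − raw):
  item 1: 4 − 4 = 0
  item 7: 4 − 3 = 1
  item 11: 4 − 0 = 4
  item 12: 4 − 0 = 4
  item 13: 4 − 3 = 1
  item 14: 4 − 0 = 4
Scored: 0, 1, 1, 4, 3, 2, 1, 1, 0, 4, 4, 4, 1, 4
Total = 30

30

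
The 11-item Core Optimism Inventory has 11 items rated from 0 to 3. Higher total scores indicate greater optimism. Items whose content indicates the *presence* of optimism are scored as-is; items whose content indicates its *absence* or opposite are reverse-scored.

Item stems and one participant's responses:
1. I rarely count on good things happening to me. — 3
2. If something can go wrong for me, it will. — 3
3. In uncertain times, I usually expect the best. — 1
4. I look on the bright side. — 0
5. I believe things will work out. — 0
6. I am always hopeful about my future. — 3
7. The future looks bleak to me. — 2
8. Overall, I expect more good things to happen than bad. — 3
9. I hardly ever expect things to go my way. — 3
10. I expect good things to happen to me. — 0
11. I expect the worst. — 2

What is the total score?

Items 1, 2, 7, 9, 11 describe the absence/opposite of optimism → reverse-score.
on a 0–3 scale, reversed = 3 − raw.
  item 1: 3 − 3 = 0
  item 2: 3 − 3 = 0
  item 3: 1
  item 4: 0
  item 5: 0
  item 6: 3
  item 7: 3 − 2 = 1
  item 8: 3
  item 9: 3 − 3 = 0
  item 10: 0
  item 11: 3 − 2 = 1
Total = 0 + 0 + 1 + 0 + 0 + 3 + 1 + 3 + 0 + 0 + 1 = 9

9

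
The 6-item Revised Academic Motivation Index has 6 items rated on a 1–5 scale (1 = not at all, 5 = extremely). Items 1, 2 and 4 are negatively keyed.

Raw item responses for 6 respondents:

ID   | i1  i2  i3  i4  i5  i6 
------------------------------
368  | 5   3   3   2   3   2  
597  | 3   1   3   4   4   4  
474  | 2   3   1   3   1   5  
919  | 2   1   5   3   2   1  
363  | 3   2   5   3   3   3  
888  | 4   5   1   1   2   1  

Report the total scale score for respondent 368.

16

Respondent 368 raw: 5, 3, 3, 2, 3, 2.
Reverse-coded (reverse-coded value = 6 − response):
  item 1: 6 − 5 = 1
  item 2: 6 − 3 = 3
  item 3: 3
  item 4: 6 − 2 = 4
  item 5: 3
  item 6: 2
Sum = 1 + 3 + 3 + 4 + 3 + 2 = 16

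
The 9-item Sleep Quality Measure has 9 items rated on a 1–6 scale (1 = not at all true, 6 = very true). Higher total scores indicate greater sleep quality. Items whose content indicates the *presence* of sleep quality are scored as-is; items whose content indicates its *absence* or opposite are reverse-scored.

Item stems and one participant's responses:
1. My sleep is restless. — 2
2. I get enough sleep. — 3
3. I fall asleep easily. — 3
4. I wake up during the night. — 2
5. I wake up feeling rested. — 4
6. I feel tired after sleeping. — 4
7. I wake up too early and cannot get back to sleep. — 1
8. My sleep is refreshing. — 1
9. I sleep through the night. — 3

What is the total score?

33

Items 1, 4, 6, 7 describe the absence/opposite of sleep quality → reverse-score.
on a 1–6 scale, reversed = 7 − raw.
  item 1: 7 − 2 = 5
  item 2: 3
  item 3: 3
  item 4: 7 − 2 = 5
  item 5: 4
  item 6: 7 − 4 = 3
  item 7: 7 − 1 = 6
  item 8: 1
  item 9: 3
Total = 5 + 3 + 3 + 5 + 4 + 3 + 6 + 1 + 3 = 33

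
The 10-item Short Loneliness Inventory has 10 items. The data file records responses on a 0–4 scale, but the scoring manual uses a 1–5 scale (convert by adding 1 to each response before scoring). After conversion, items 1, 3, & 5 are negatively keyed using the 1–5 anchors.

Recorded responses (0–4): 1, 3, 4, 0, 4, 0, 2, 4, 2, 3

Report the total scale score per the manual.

Convert to 1–5: 2, 4, 5, 1, 5, 1, 3, 5, 3, 4
Reverse-coded (reverse-coded value = 6 − response):
  item 1: 6 − 2 = 4
  item 3: 6 − 5 = 1
  item 5: 6 − 5 = 1
Scored: 4, 4, 1, 1, 1, 1, 3, 5, 3, 4
Total = 27

27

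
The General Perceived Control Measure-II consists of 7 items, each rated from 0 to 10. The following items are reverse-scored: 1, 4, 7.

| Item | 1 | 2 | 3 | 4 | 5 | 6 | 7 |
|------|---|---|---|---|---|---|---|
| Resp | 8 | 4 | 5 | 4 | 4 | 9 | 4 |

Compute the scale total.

36

Apply reverse scoring (reversed = (0+10) − raw = 10 − raw):
  item 1: 10 − 8 = 2
  item 4: 10 − 4 = 6
  item 7: 10 − 4 = 6
Scored responses: 2, 4, 5, 6, 4, 9, 6
Total = 2 + 4 + 5 + 6 + 4 + 9 + 6 = 36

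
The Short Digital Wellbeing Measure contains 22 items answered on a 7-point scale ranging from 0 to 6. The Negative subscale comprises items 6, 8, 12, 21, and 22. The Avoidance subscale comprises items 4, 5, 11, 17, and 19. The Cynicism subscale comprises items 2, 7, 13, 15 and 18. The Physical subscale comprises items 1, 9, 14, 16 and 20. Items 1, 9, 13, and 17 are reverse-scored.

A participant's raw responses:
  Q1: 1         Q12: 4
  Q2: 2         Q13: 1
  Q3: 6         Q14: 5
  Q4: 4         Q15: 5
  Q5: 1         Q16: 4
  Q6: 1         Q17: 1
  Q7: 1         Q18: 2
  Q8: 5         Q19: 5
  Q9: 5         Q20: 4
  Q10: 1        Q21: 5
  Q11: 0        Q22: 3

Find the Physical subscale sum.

Physical items: 1, 9, 14, 16, 20.
Of these, items 1 & 9 are reverse-scored; on a 0–6 scale, reversed = 6 − raw.
  item 1: 6 − 1 = 5
  item 9: 6 − 5 = 1
  item 14: 5
  item 16: 4
  item 20: 4
Sum = 5 + 1 + 5 + 4 + 4 = 19

19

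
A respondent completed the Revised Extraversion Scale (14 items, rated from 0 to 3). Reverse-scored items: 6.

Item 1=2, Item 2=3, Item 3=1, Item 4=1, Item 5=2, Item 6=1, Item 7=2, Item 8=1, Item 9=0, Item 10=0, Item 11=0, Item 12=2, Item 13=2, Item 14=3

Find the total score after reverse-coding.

21

Raw sum = 20. Reverse-scored items: 6; their raw sum = 1.
Each reversal replaces raw with 3 − raw, changing the total by 3 − 2·raw per item.
Total = 20 + 1·3 − 2·1 = 20 + 3 − 2 = 21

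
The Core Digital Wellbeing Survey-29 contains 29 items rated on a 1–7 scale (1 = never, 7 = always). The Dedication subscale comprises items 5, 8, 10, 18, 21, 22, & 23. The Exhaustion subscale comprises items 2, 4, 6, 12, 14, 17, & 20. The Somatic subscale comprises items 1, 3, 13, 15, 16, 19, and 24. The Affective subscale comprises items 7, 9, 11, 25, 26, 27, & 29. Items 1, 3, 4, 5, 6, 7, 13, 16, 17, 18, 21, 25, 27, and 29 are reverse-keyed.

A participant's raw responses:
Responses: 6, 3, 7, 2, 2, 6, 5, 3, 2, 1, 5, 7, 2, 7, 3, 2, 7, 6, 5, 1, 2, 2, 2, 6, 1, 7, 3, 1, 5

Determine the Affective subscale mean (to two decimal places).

Affective items: 7, 9, 11, 25, 26, 27, 29.
Of these, items 7, 25, 27, & 29 are reverse-keyed; reverse-coded value = 8 − response.
  item 7: 8 − 5 = 3
  item 9: 2
  item 11: 5
  item 25: 8 − 1 = 7
  item 26: 7
  item 27: 8 − 3 = 5
  item 29: 8 − 5 = 3
Sum = 3 + 2 + 5 + 7 + 7 + 5 + 3 = 32
Mean = 32 / 7 = 4.57

4.57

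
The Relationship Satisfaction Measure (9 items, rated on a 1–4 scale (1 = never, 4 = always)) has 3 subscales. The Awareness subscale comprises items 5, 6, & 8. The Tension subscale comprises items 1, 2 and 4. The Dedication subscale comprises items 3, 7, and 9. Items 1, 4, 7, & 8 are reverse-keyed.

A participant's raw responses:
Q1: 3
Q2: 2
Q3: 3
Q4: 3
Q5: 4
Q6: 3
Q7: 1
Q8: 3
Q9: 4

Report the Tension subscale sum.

Tension items: 1, 2, 4.
Of these, items 1 & 4 are reverse-keyed; on a 1–4 scale, reversed = 5 − raw.
  item 1: 5 − 3 = 2
  item 2: 2
  item 4: 5 − 3 = 2
Sum = 2 + 2 + 2 = 6

6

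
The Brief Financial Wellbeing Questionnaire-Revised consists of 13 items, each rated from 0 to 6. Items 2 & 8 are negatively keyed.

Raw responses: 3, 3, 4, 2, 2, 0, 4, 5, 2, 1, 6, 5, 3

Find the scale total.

36

Apply reverse scoring (on a 0–6 scale, reversed = 6 − raw):
  item 2: 6 − 3 = 3
  item 8: 6 − 5 = 1
After reverse-coding: 3, 3, 4, 2, 2, 0, 4, 1, 2, 1, 6, 5, 3
Total = 3 + 3 + 4 + 2 + 2 + 0 + 4 + 1 + 2 + 1 + 6 + 5 + 3 = 36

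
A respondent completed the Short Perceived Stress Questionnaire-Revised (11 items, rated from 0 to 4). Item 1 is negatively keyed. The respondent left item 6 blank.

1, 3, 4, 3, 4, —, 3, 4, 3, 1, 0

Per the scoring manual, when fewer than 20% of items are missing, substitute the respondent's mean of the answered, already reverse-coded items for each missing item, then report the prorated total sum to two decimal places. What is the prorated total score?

Reverse-coded (reverse-coded value = 4 − response):
  item 1: 4 − 1 = 3
Completed scored items (10 of 11): 3, 3, 4, 3, 4, 3, 4, 3, 1, 0; sum = 28.
Person mean = 28 / 10 ≈ 2.8000
Prorated total = (28 / 10) × 11 = 30.80 (to 2 dp)

30.80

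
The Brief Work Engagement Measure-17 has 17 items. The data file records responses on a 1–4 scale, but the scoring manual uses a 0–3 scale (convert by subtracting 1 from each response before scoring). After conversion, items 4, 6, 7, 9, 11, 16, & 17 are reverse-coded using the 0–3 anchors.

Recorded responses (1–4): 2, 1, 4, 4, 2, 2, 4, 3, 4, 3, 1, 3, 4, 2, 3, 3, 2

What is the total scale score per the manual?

25

Convert to 0–3: 1, 0, 3, 3, 1, 1, 3, 2, 3, 2, 0, 2, 3, 1, 2, 2, 1
Reverse-coded (reversed = (0+3) − raw = 3 − raw):
  item 4: 3 − 3 = 0
  item 6: 3 − 1 = 2
  item 7: 3 − 3 = 0
  item 9: 3 − 3 = 0
  item 11: 3 − 0 = 3
  item 16: 3 − 2 = 1
  item 17: 3 − 1 = 2
Scored: 1, 0, 3, 0, 1, 2, 0, 2, 0, 2, 3, 2, 3, 1, 2, 1, 2
Total = 25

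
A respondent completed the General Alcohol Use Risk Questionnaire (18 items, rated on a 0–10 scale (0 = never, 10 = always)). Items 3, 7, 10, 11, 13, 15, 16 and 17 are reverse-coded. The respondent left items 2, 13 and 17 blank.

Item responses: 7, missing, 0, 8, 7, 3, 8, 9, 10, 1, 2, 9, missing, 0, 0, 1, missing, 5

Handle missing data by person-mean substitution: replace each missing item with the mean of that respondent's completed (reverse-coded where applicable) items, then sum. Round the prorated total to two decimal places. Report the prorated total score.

127.20

Reverse-coded (reverse-coded value = 10 − response):
  item 3: 10 − 0 = 10
  item 7: 10 − 8 = 2
  item 10: 10 − 1 = 9
  item 11: 10 − 2 = 8
  item 15: 10 − 0 = 10
  item 16: 10 − 1 = 9
Completed scored items (15 of 18): 7, 10, 8, 7, 3, 2, 9, 10, 9, 8, 9, 0, 10, 9, 5; sum = 106.
Person mean = 106 / 15 ≈ 7.0667
Prorated total = (106 / 15) × 18 = 127.20 (to 2 dp)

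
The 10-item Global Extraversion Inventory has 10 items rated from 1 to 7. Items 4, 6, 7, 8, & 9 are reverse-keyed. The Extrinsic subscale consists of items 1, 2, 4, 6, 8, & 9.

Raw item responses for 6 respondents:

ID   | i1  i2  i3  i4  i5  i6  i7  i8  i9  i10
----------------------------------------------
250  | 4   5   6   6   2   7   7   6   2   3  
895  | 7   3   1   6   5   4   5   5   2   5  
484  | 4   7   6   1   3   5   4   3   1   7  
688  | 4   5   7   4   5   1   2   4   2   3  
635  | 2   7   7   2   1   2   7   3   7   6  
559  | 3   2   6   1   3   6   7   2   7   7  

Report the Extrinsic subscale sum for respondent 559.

21

Respondent 559 raw: 3, 2, 6, 1, 3, 6, 7, 2, 7, 7.
Extrinsic items: 1, 2, 4, 6, 8, 9.
Reverse-coded (reversed = (1+7) − raw = 8 − raw):
  item 1: 3
  item 2: 2
  item 4: 8 − 1 = 7
  item 6: 8 − 6 = 2
  item 8: 8 − 2 = 6
  item 9: 8 − 7 = 1
Sum = 3 + 2 + 7 + 2 + 6 + 1 = 21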